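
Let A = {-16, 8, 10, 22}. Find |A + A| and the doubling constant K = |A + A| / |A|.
K = |A + A| / |A| = 10/4 = 5/2

Enumerate A + A = {a + b : a, b ∈ A}. With |A| = 4, there are |A|^2 = 16 ordered sum pairs; collecting distinct values, A + A = {-32, -8, -6, 6, 16, 18, 20, 30, 32, 44}, so |A + A| = 10. Thus K = 10/4 = 5/2. For comparison, the minimum possible |A + A| over all 4-element sets is 2·4 − 1 = 7 (so min K = 7/4), attained only by arithmetic progressions.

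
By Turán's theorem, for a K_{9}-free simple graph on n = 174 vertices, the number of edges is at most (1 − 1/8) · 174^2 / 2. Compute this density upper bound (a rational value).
Turán density bound = (7/8) · 174^2/2 = 52983/4 ≈ 13245.75

Turán's theorem: ex(n, K_{r+1}) is achieved by the complete r-partite Turán graph T(n, r) with parts as balanced as possible, and is at most (1 − 1/r) · n^2/2. For r = 8, n = 174: the density bound is (7/8) · 30276/2 = 52983/4 ≈ 13245.75. The integer-valued extremum is e(T(174, 8)) = 13245, which is strictly less than the density bound 52983/4 since 8 ∤ 174 (the parts of T(174, 8) cannot all be equal).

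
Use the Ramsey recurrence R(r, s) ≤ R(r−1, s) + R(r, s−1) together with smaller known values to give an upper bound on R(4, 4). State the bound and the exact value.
R(4, 4) ≤ R(3, 4) + R(4, 3) = 9 + 9 = 18; exact value R(4, 4) = 18.

The Erdős–Szekeres recurrence R(r, s) ≤ R(r−1, s) + R(r, s−1) applied to (r, s) = (4, 4) gives
  R(4, 4) ≤ R(3, 4) + R(4, 3) = 9 + 9 = 18.
(Recall R(2, k) = k and R is symmetric.) Here the recurrence bound is tight: a matching lower-bound construction on K_{17} shows R(4, 4) > 17, so R(4, 4) = 18 exactly.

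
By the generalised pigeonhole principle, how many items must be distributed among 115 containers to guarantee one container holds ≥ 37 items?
n = (37 − 1)·115 + 1 = 4141

By the generalised pigeonhole principle, to guarantee some box contains ≥ r objects we need more than (r − 1) · k objects total. Threshold: n = (r − 1) · k + 1. With r = 37 and k = 115: n = 36 · 115 + 1 = 4140 + 1 = 4141. For n = 4140 = 36 · 115, we can put exactly 36 objects in every box, avoiding 37 in any single one — so 4141 is tight.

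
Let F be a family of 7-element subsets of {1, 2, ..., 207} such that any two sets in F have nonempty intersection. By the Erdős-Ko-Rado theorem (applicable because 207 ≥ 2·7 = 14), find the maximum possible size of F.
max |F| = C(206, 6) = 98619368491

Erdős-Ko-Rado (1961): when n ≥ 2k, max |F| = C(n−1, k−1). The bound is attained by the star {A : i ∈ A} for any fixed i ∈ [n]. Here C(207−1, 7−1) = C(206, 6) = 98619368491.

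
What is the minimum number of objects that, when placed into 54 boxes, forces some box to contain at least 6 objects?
n = (6 − 1)·54 + 1 = 271

By the generalised pigeonhole principle, to guarantee some box contains ≥ r objects we need more than (r − 1) · k objects total. Threshold: n = (r − 1) · k + 1. With r = 6 and k = 54: n = 5 · 54 + 1 = 270 + 1 = 271. For n = 270 = 5 · 54, we can put exactly 5 objects in every box, avoiding 6 in any single one — so 271 is tight.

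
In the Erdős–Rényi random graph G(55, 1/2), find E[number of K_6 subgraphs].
E[# K_6] = C(55, 6) · (1/2)^C(6, 2) = 28989675 / 2^15 ≈ 884.694672

For each 6-subset S of vertices (there are C(55, 6) = 28989675 such S), let X_S = 1 if S induces a K_6 (all C(6, 2) = 15 edges present). Then P(X_S = 1) = (1/2)^15 = 1/32768. By linearity of expectation, E[# K_6] = C(55, 6) · (1/2)^15 = 28989675 / 32768 ≈ 884.694672.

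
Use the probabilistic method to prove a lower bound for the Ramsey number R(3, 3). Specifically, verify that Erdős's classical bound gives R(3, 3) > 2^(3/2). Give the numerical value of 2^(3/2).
2^(3/2) = 2.8284; so R(3, 3) > 2.8284

Colour each edge of K_n uniformly at random with red/blue. The expected number of monochromatic K_3 is C(n, 3) · 2 · 2^(−C(3,2)). If C(n, 3) · 2^(1 − C(3,2)) < 1, then with positive probability no monochromatic K_3 exists, so R(3, 3) > n. The standard estimate C(n, 3) ≤ n^3/3! shows this inequality holds whenever n ≤ 2^(3/2) (since 3! · 2^(C(3,2) − 1) > 2^(3^2/2) ≥ n^3). Hence R(3, 3) > 2^(3/2) = 2.8284.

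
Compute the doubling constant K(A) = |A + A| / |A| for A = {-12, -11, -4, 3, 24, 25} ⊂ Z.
K = |A + A| / |A| = 19/6

Enumerate A + A = {a + b : a, b ∈ A}. With |A| = 6, there are |A|^2 = 36 ordered sum pairs; collecting distinct values, A + A = {-24, -23, -22, -16, -15, -9, -8, -1, 6, 12, 13, 14, 20, 21, 27, 28, 48, 49, 50}, so |A + A| = 19. Thus K = 19/6. For comparison, the minimum possible |A + A| over all 6-element sets is 2·6 − 1 = 11 (so min K = 11/6), attained only by arithmetic progressions.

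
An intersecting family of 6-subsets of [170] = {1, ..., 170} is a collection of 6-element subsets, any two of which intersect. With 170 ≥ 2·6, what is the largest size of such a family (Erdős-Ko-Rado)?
max |F| = C(169, 5) = 1082239158

The Erdős-Ko-Rado theorem states: for n ≥ 2k, an intersecting family of k-subsets of an n-element set has size at most C(n − 1, k − 1), with equality for 'star' families {A ⊆ [n] : |A| = k, i ∈ A} (fix an element i). For n = 170, k = 6: C(169, 5) = 1082239158.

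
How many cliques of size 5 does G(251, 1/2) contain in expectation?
E[# K_5] = C(251, 5) · (1/2)^C(5, 2) = 7975914050 / 2^10 = 3987957025/512 ≈ 7788978.564453

For each 5-subset S of vertices (there are C(251, 5) = 7975914050 such S), let X_S = 1 if S induces a K_5 (all C(5, 2) = 10 edges present). Then P(X_S = 1) = (1/2)^10 = 1/1024. By linearity of expectation, E[# K_5] = C(251, 5) · (1/2)^10 = 7975914050 / 1024 = 3987957025/512 ≈ 7788978.564453.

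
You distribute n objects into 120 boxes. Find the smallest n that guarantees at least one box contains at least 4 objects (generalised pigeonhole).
n = (4 − 1)·120 + 1 = 361

By the generalised pigeonhole principle, to guarantee some box contains ≥ r objects we need more than (r − 1) · k objects total. Threshold: n = (r − 1) · k + 1. With r = 4 and k = 120: n = 3 · 120 + 1 = 360 + 1 = 361. For n = 360 = 3 · 120, we can put exactly 3 objects in every box, avoiding 4 in any single one — so 361 is tight.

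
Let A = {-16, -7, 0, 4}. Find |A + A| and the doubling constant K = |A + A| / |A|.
K = |A + A| / |A| = 10/4 = 5/2

Enumerate A + A = {a + b : a, b ∈ A}. With |A| = 4, there are |A|^2 = 16 ordered sum pairs; collecting distinct values, A + A = {-32, -23, -16, -14, -12, -7, -3, 0, 4, 8}, so |A + A| = 10. Thus K = 10/4 = 5/2. For comparison, the minimum possible |A + A| over all 4-element sets is 2·4 − 1 = 7 (so min K = 7/4), attained only by arithmetic progressions.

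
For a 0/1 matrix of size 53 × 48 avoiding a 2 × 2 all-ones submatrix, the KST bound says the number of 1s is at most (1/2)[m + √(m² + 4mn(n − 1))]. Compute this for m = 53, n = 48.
z(53, 48; 2, 2) ≤ (1/2)[53 + √(53² + 4·53·48·47)] = (1/2)[53 + √481081] = 373.3

Kővári–Sós–Turán: let r_1, ..., r_53 be the row sums and z = Σ r_i the total number of 1s. Each pair of columns can share at most one row with both entries 1 (else a 2×2 all-ones block appears), so Σ_i C(r_i, 2) ≤ C(48, 2) = 1128. By convexity Σ_i C(r_i, 2) ≥ 53·C(z/53, 2) = z(z − 53)/(2·53), giving z² − 53z − 53·48·47 ≤ 0 and hence z ≤ (1/2)[53 + √(2809 + 4·119568)] = (1/2)[53 + √481081] ≈ (1/2)(53 + 693.6) = 373.3.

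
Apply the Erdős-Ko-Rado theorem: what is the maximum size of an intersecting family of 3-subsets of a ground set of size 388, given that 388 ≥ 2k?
max |F| = C(387, 2) = 74691

Erdős-Ko-Rado (1961): when n ≥ 2k, max |F| = C(n−1, k−1). The bound is attained by the star {A : i ∈ A} for any fixed i ∈ [n]. Here C(388−1, 3−1) = C(387, 2) = 74691.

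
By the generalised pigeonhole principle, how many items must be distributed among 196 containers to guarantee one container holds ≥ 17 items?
n = (17 − 1)·196 + 1 = 3137

By the generalised pigeonhole principle, to guarantee some box contains ≥ r objects we need more than (r − 1) · k objects total. Threshold: n = (r − 1) · k + 1. With r = 17 and k = 196: n = 16 · 196 + 1 = 3136 + 1 = 3137. For n = 3136 = 16 · 196, we can put exactly 16 objects in every box, avoiding 17 in any single one — so 3137 is tight.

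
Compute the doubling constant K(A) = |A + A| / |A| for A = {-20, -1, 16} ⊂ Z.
K = |A + A| / |A| = 6/3 = 2

Enumerate A + A = {a + b : a, b ∈ A}. With |A| = 3, there are |A|^2 = 9 ordered sum pairs; collecting distinct values, A + A = {-40, -21, -4, -2, 15, 32}, so |A + A| = 6. Thus K = 6/3 = 2. For comparison, the minimum possible |A + A| over all 3-element sets is 2·3 − 1 = 5 (so min K = 5/3), attained only by arithmetic progressions.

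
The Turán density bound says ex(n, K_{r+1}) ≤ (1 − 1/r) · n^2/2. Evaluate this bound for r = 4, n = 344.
Turán density bound = (3/4) · 344^2/2 = 44376

Turán's theorem: ex(n, K_{r+1}) is achieved by the complete r-partite Turán graph T(n, r) with parts as balanced as possible, and is at most (1 − 1/r) · n^2/2. For r = 4, n = 344: the density bound is (3/4) · 118336/2 = 44376. Since 4 ∣ 344, the Turán graph T(344, 4) has parts of equal size 86, and its edge count e(T(344, 4)) = 44376 attains the density bound exactly.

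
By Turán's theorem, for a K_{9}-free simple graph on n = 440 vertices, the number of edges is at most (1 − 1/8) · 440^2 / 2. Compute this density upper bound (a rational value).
Turán density bound = (7/8) · 440^2/2 = 84700

Turán's theorem: ex(n, K_{r+1}) is achieved by the complete r-partite Turán graph T(n, r) with parts as balanced as possible, and is at most (1 − 1/r) · n^2/2. For r = 8, n = 440: the density bound is (7/8) · 193600/2 = 84700. Since 8 ∣ 440, the Turán graph T(440, 8) has parts of equal size 55, and its edge count e(T(440, 8)) = 84700 attains the density bound exactly.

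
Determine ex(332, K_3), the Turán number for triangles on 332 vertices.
ex(332, K_3) = ⌊332^2/4⌋ = 27556

Mantel (1907): a triangle-free graph on n vertices has at most ⌊n^2/4⌋ edges, with equality for the complete bipartite graph K_{⌊n/2⌋, ⌈n/2⌉}. For n = 332: ⌊332^2/4⌋ = ⌊110224/4⌋ = 27556. The extremal graph is K_{166, 166}, which has 166·166 = 27556 edges.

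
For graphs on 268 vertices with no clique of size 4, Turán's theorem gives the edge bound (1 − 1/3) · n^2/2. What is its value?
Turán density bound = (2/3) · 268^2/2 = 71824/3 ≈ 23941.3333

Turán's theorem: ex(n, K_{r+1}) is achieved by the complete r-partite Turán graph T(n, r) with parts as balanced as possible, and is at most (1 − 1/r) · n^2/2. For r = 3, n = 268: the density bound is (2/3) · 71824/2 = 71824/3 ≈ 23941.3333. The integer-valued extremum is e(T(268, 3)) = 23941, which is strictly less than the density bound 71824/3 since 3 ∤ 268 (the parts of T(268, 3) cannot all be equal).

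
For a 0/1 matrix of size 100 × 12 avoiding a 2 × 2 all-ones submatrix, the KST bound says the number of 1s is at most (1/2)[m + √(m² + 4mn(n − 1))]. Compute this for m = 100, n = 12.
z(100, 12; 2, 2) ≤ (1/2)[100 + √(100² + 4·100·12·11)] = (1/2)[100 + √62800] = 175.2996

Kővári–Sós–Turán: let r_1, ..., r_100 be the row sums and z = Σ r_i the total number of 1s. Each pair of columns can share at most one row with both entries 1 (else a 2×2 all-ones block appears), so Σ_i C(r_i, 2) ≤ C(12, 2) = 66. By convexity Σ_i C(r_i, 2) ≥ 100·C(z/100, 2) = z(z − 100)/(2·100), giving z² − 100z − 100·12·11 ≤ 0 and hence z ≤ (1/2)[100 + √(10000 + 4·13200)] = (1/2)[100 + √62800] ≈ (1/2)(100 + 250.5993) = 175.2996.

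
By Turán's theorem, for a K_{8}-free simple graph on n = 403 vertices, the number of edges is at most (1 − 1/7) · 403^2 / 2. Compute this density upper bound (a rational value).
Turán density bound = (6/7) · 403^2/2 = 487227/7 ≈ 69603.8571

Turán's theorem: ex(n, K_{r+1}) is achieved by the complete r-partite Turán graph T(n, r) with parts as balanced as possible, and is at most (1 − 1/r) · n^2/2. For r = 7, n = 403: the density bound is (6/7) · 162409/2 = 487227/7 ≈ 69603.8571. The integer-valued extremum is e(T(403, 7)) = 69603, which is strictly less than the density bound 487227/7 since 7 ∤ 403 (the parts of T(403, 7) cannot all be equal).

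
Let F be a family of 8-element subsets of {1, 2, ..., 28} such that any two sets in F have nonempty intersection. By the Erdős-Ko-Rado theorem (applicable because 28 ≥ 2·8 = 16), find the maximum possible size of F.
max |F| = C(27, 7) = 888030

Erdős-Ko-Rado (1961): when n ≥ 2k, max |F| = C(n−1, k−1). The bound is attained by the star {A : i ∈ A} for any fixed i ∈ [n]. Here C(28−1, 8−1) = C(27, 7) = 888030.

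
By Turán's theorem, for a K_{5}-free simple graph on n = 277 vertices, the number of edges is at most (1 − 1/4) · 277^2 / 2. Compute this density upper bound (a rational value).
Turán density bound = (3/4) · 277^2/2 = 230187/8 ≈ 28773.375

Turán's theorem: ex(n, K_{r+1}) is achieved by the complete r-partite Turán graph T(n, r) with parts as balanced as possible, and is at most (1 − 1/r) · n^2/2. For r = 4, n = 277: the density bound is (3/4) · 76729/2 = 230187/8 ≈ 28773.375. The integer-valued extremum is e(T(277, 4)) = 28773, which is strictly less than the density bound 230187/8 since 4 ∤ 277 (the parts of T(277, 4) cannot all be equal).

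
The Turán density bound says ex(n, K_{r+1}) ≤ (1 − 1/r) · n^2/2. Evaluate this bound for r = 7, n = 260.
Turán density bound = (6/7) · 260^2/2 = 202800/7 ≈ 28971.4286

Turán's theorem: ex(n, K_{r+1}) is achieved by the complete r-partite Turán graph T(n, r) with parts as balanced as possible, and is at most (1 − 1/r) · n^2/2. For r = 7, n = 260: the density bound is (6/7) · 67600/2 = 202800/7 ≈ 28971.4286. The integer-valued extremum is e(T(260, 7)) = 28971, which is strictly less than the density bound 202800/7 since 7 ∤ 260 (the parts of T(260, 7) cannot all be equal).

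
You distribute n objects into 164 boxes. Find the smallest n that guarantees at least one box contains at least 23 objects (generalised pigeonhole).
n = (23 − 1)·164 + 1 = 3609

By the generalised pigeonhole principle, to guarantee some box contains ≥ r objects we need more than (r − 1) · k objects total. Threshold: n = (r − 1) · k + 1. With r = 23 and k = 164: n = 22 · 164 + 1 = 3608 + 1 = 3609. For n = 3608 = 22 · 164, we can put exactly 22 objects in every box, avoiding 23 in any single one — so 3609 is tight.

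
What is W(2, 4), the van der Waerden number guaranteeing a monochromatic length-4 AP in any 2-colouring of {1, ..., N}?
W(2, 4) = 35

This is a classical value, W(2, 4) = 35, established by combining an explicit 2-colouring of {1, ..., 34} with no monochromatic 4-AP (giving the lower bound W(2, 4) > 34) and a finite case analysis / exhaustive computer search showing every 2-colouring of {1, ..., 35} has such an AP.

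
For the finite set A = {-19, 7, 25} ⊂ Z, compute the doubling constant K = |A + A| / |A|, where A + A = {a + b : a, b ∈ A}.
K = |A + A| / |A| = 6/3 = 2

Enumerate A + A = {a + b : a, b ∈ A}. With |A| = 3, there are |A|^2 = 9 ordered sum pairs; collecting distinct values, A + A = {-38, -12, 6, 14, 32, 50}, so |A + A| = 6. Thus K = 6/3 = 2. For comparison, the minimum possible |A + A| over all 3-element sets is 2·3 − 1 = 5 (so min K = 5/3), attained only by arithmetic progressions.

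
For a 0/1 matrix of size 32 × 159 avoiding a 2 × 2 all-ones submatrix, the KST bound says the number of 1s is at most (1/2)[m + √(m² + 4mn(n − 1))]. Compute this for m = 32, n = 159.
z(32, 159; 2, 2) ≤ (1/2)[32 + √(32² + 4·32·159·158)] = (1/2)[32 + √3216640] = 912.7497

Kővári–Sós–Turán: let r_1, ..., r_32 be the row sums and z = Σ r_i the total number of 1s. Each pair of columns can share at most one row with both entries 1 (else a 2×2 all-ones block appears), so Σ_i C(r_i, 2) ≤ C(159, 2) = 12561. By convexity Σ_i C(r_i, 2) ≥ 32·C(z/32, 2) = z(z − 32)/(2·32), giving z² − 32z − 32·159·158 ≤ 0 and hence z ≤ (1/2)[32 + √(1024 + 4·803904)] = (1/2)[32 + √3216640] ≈ (1/2)(32 + 1793.4994) = 912.7497.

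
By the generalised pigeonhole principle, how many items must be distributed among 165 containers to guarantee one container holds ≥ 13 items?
n = (13 − 1)·165 + 1 = 1981

By the generalised pigeonhole principle, to guarantee some box contains ≥ r objects we need more than (r − 1) · k objects total. Threshold: n = (r − 1) · k + 1. With r = 13 and k = 165: n = 12 · 165 + 1 = 1980 + 1 = 1981. For n = 1980 = 12 · 165, we can put exactly 12 objects in every box, avoiding 13 in any single one — so 1981 is tight.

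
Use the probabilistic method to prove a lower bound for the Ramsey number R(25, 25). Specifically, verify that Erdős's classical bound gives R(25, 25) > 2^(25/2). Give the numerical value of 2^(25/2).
2^(25/2) = 5792.6188; so R(25, 25) > 5792.6188

Colour each edge of K_n uniformly at random with red/blue. The expected number of monochromatic K_25 is C(n, 25) · 2 · 2^(−C(25,2)). If C(n, 25) · 2^(1 − C(25,2)) < 1, then with positive probability no monochromatic K_25 exists, so R(25, 25) > n. The standard estimate C(n, 25) ≤ n^25/25! shows this inequality holds whenever n ≤ 2^(25/2) (since 25! · 2^(C(25,2) − 1) > 2^(25^2/2) ≥ n^25). Hence R(25, 25) > 2^(25/2) = 5792.6188.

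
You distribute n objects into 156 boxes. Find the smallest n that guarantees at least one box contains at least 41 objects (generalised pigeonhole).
n = (41 − 1)·156 + 1 = 6241

By the generalised pigeonhole principle, to guarantee some box contains ≥ r objects we need more than (r − 1) · k objects total. Threshold: n = (r − 1) · k + 1. With r = 41 and k = 156: n = 40 · 156 + 1 = 6240 + 1 = 6241. For n = 6240 = 40 · 156, we can put exactly 40 objects in every box, avoiding 41 in any single one — so 6241 is tight.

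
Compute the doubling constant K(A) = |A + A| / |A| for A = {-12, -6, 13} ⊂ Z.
K = |A + A| / |A| = 6/3 = 2

Enumerate A + A = {a + b : a, b ∈ A}. With |A| = 3, there are |A|^2 = 9 ordered sum pairs; collecting distinct values, A + A = {-24, -18, -12, 1, 7, 26}, so |A + A| = 6. Thus K = 6/3 = 2. For comparison, the minimum possible |A + A| over all 3-element sets is 2·3 − 1 = 5 (so min K = 5/3), attained only by arithmetic progressions.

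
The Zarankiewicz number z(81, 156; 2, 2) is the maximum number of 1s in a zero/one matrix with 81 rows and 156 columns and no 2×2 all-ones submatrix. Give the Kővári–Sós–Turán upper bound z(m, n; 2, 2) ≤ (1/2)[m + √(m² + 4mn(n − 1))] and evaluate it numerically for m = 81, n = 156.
z(81, 156; 2, 2) ≤ (1/2)[81 + √(81² + 4·81·156·155)] = (1/2)[81 + √7840881] = 1440.5787

Kővári–Sós–Turán: let r_1, ..., r_81 be the row sums and z = Σ r_i the total number of 1s. Each pair of columns can share at most one row with both entries 1 (else a 2×2 all-ones block appears), so Σ_i C(r_i, 2) ≤ C(156, 2) = 12090. By convexity Σ_i C(r_i, 2) ≥ 81·C(z/81, 2) = z(z − 81)/(2·81), giving z² − 81z − 81·156·155 ≤ 0 and hence z ≤ (1/2)[81 + √(6561 + 4·1958580)] = (1/2)[81 + √7840881] ≈ (1/2)(81 + 2800.1573) = 1440.5787.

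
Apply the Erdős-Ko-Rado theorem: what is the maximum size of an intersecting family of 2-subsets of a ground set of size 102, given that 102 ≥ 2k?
max |F| = C(101, 1) = 101

The Erdős-Ko-Rado theorem states: for n ≥ 2k, an intersecting family of k-subsets of an n-element set has size at most C(n − 1, k − 1), with equality for 'star' families {A ⊆ [n] : |A| = k, i ∈ A} (fix an element i). For n = 102, k = 2: C(101, 1) = 101.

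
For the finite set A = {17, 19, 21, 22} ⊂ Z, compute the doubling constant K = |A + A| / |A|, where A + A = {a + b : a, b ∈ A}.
K = |A + A| / |A| = 9/4

Enumerate A + A = {a + b : a, b ∈ A}. With |A| = 4, there are |A|^2 = 16 ordered sum pairs; collecting distinct values, A + A = {34, 36, 38, 39, 40, 41, 42, 43, 44}, so |A + A| = 9. Thus K = 9/4. For comparison, the minimum possible |A + A| over all 4-element sets is 2·4 − 1 = 7 (so min K = 7/4), attained only by arithmetic progressions.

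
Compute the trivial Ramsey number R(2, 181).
R(2, 181) = 181

R(2, k) = k for all k ≥ 2: in a 2-colouring of K_k, either some edge is red (a red K_2) or all edges are blue (a blue K_k). And K_{180} coloured all-blue has no blue K_181, so R(2, 181) > 180. Hence R(2, 181) = 181.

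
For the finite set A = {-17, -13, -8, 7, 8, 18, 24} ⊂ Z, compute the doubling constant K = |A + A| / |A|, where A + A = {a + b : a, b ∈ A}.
K = |A + A| / |A| = 27/7

Enumerate A + A = {a + b : a, b ∈ A}. With |A| = 7, there are |A|^2 = 49 ordered sum pairs; collecting distinct values, A + A = {-34, -30, -26, -25, -21, -16, -10, -9, -6, -5, -1, 0, 1, 5, 7, 10, 11, 14, 15, 16, 25, 26, 31, 32, 36, 42, 48}, so |A + A| = 27. Thus K = 27/7. For comparison, the minimum possible |A + A| over all 7-element sets is 2·7 − 1 = 13 (so min K = 13/7), attained only by arithmetic progressions.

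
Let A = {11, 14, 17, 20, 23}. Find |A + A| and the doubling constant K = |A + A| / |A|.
K = |A + A| / |A| = 9/5

Enumerate A + A = {a + b : a, b ∈ A}. With |A| = 5, there are |A|^2 = 25 ordered sum pairs; collecting distinct values, A + A = {22, 25, 28, 31, 34, 37, 40, 43, 46}, so |A + A| = 9. Thus K = 9/5. Here |A + A| = 2|A| − 1 = 9, the minimum possible — so K = 9/5 is minimal, which holds iff A is an arithmetic progression.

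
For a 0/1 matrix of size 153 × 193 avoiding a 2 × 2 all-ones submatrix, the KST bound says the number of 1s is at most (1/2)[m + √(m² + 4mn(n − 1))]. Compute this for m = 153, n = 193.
z(153, 193; 2, 2) ≤ (1/2)[153 + √(153² + 4·153·193·192)] = (1/2)[153 + √22701681] = 2458.8141

Kővári–Sós–Turán: let r_1, ..., r_153 be the row sums and z = Σ r_i the total number of 1s. Each pair of columns can share at most one row with both entries 1 (else a 2×2 all-ones block appears), so Σ_i C(r_i, 2) ≤ C(193, 2) = 18528. By convexity Σ_i C(r_i, 2) ≥ 153·C(z/153, 2) = z(z − 153)/(2·153), giving z² − 153z − 153·193·192 ≤ 0 and hence z ≤ (1/2)[153 + √(23409 + 4·5669568)] = (1/2)[153 + √22701681] ≈ (1/2)(153 + 4764.6281) = 2458.8141.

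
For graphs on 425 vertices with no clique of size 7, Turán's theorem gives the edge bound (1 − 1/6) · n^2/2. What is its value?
Turán density bound = (5/6) · 425^2/2 = 903125/12 ≈ 75260.4167

Turán's theorem: ex(n, K_{r+1}) is achieved by the complete r-partite Turán graph T(n, r) with parts as balanced as possible, and is at most (1 − 1/r) · n^2/2. For r = 6, n = 425: the density bound is (5/6) · 180625/2 = 903125/12 ≈ 75260.4167. The integer-valued extremum is e(T(425, 6)) = 75260, which is strictly less than the density bound 903125/12 since 6 ∤ 425 (the parts of T(425, 6) cannot all be equal).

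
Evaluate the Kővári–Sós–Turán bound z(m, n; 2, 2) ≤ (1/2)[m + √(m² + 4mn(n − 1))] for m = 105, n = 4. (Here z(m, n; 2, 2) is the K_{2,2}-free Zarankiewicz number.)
z(105, 4; 2, 2) ≤ (1/2)[105 + √(105² + 4·105·4·3)] = (1/2)[105 + √16065] = 115.8739

Kővári–Sós–Turán: let r_1, ..., r_105 be the row sums and z = Σ r_i the total number of 1s. Each pair of columns can share at most one row with both entries 1 (else a 2×2 all-ones block appears), so Σ_i C(r_i, 2) ≤ C(4, 2) = 6. By convexity Σ_i C(r_i, 2) ≥ 105·C(z/105, 2) = z(z − 105)/(2·105), giving z² − 105z − 105·4·3 ≤ 0 and hence z ≤ (1/2)[105 + √(11025 + 4·1260)] = (1/2)[105 + √16065] ≈ (1/2)(105 + 126.7478) = 115.8739.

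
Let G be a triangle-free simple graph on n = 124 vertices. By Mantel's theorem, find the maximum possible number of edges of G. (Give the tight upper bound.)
ex(124, K_3) = ⌊124^2/4⌋ = 3844

Mantel (1907): a triangle-free graph on n vertices has at most ⌊n^2/4⌋ edges, with equality for the complete bipartite graph K_{⌊n/2⌋, ⌈n/2⌉}. For n = 124: ⌊124^2/4⌋ = ⌊15376/4⌋ = 3844. The extremal graph is K_{62, 62}, which has 62·62 = 3844 edges.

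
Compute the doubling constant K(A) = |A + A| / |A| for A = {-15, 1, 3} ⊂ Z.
K = |A + A| / |A| = 6/3 = 2

Enumerate A + A = {a + b : a, b ∈ A}. With |A| = 3, there are |A|^2 = 9 ordered sum pairs; collecting distinct values, A + A = {-30, -14, -12, 2, 4, 6}, so |A + A| = 6. Thus K = 6/3 = 2. For comparison, the minimum possible |A + A| over all 3-element sets is 2·3 − 1 = 5 (so min K = 5/3), attained only by arithmetic progressions.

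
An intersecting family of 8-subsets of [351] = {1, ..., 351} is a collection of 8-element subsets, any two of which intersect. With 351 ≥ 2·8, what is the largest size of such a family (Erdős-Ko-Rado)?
max |F| = C(350, 7) = 120178087947800

The Erdős-Ko-Rado theorem states: for n ≥ 2k, an intersecting family of k-subsets of an n-element set has size at most C(n − 1, k − 1), with equality for 'star' families {A ⊆ [n] : |A| = k, i ∈ A} (fix an element i). For n = 351, k = 8: C(350, 7) = 120178087947800.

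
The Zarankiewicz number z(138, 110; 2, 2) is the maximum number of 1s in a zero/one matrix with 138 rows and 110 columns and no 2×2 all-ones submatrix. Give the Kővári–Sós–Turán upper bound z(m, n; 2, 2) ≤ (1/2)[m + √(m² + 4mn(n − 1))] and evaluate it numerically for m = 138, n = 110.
z(138, 110; 2, 2) ≤ (1/2)[138 + √(138² + 4·138·110·109)] = (1/2)[138 + √6637524] = 1357.1696

Kővári–Sós–Turán: let r_1, ..., r_138 be the row sums and z = Σ r_i the total number of 1s. Each pair of columns can share at most one row with both entries 1 (else a 2×2 all-ones block appears), so Σ_i C(r_i, 2) ≤ C(110, 2) = 5995. By convexity Σ_i C(r_i, 2) ≥ 138·C(z/138, 2) = z(z − 138)/(2·138), giving z² − 138z − 138·110·109 ≤ 0 and hence z ≤ (1/2)[138 + √(19044 + 4·1654620)] = (1/2)[138 + √6637524] ≈ (1/2)(138 + 2576.3393) = 1357.1696.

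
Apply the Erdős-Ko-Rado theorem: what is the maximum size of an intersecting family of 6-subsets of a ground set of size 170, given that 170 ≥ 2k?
max |F| = C(169, 5) = 1082239158

Erdős-Ko-Rado (1961): when n ≥ 2k, max |F| = C(n−1, k−1). The bound is attained by the star {A : i ∈ A} for any fixed i ∈ [n]. Here C(170−1, 6−1) = C(169, 5) = 1082239158.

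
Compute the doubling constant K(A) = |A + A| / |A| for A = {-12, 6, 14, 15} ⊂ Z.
K = |A + A| / |A| = 10/4 = 5/2

Enumerate A + A = {a + b : a, b ∈ A}. With |A| = 4, there are |A|^2 = 16 ordered sum pairs; collecting distinct values, A + A = {-24, -6, 2, 3, 12, 20, 21, 28, 29, 30}, so |A + A| = 10. Thus K = 10/4 = 5/2. For comparison, the minimum possible |A + A| over all 4-element sets is 2·4 − 1 = 7 (so min K = 7/4), attained only by arithmetic progressions.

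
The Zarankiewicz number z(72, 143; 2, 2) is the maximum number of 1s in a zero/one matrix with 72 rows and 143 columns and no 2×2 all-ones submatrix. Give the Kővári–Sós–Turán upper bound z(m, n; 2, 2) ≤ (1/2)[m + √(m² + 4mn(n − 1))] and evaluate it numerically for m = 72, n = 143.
z(72, 143; 2, 2) ≤ (1/2)[72 + √(72² + 4·72·143·142)] = (1/2)[72 + √5853312] = 1245.6809

Kővári–Sós–Turán: let r_1, ..., r_72 be the row sums and z = Σ r_i the total number of 1s. Each pair of columns can share at most one row with both entries 1 (else a 2×2 all-ones block appears), so Σ_i C(r_i, 2) ≤ C(143, 2) = 10153. By convexity Σ_i C(r_i, 2) ≥ 72·C(z/72, 2) = z(z − 72)/(2·72), giving z² − 72z − 72·143·142 ≤ 0 and hence z ≤ (1/2)[72 + √(5184 + 4·1462032)] = (1/2)[72 + √5853312] ≈ (1/2)(72 + 2419.3619) = 1245.6809.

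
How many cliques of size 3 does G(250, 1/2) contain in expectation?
E[# K_3] = C(250, 3) · (1/2)^C(3, 2) = 2573000 / 2^3 = 321625

For each 3-subset S of vertices (there are C(250, 3) = 2573000 such S), let X_S = 1 if S induces a K_3 (all C(3, 2) = 3 edges present). Then P(X_S = 1) = (1/2)^3 = 1/8. By linearity of expectation, E[# K_3] = C(250, 3) · (1/2)^3 = 2573000 / 8 = 321625.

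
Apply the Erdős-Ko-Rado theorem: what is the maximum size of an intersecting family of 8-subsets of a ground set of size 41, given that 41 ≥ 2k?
max |F| = C(40, 7) = 18643560

Erdős-Ko-Rado (1961): when n ≥ 2k, max |F| = C(n−1, k−1). The bound is attained by the star {A : i ∈ A} for any fixed i ∈ [n]. Here C(41−1, 8−1) = C(40, 7) = 18643560.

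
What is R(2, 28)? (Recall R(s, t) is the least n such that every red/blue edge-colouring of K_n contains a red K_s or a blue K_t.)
R(2, 28) = 28

R(2, k) = k for all k ≥ 2: in a 2-colouring of K_k, either some edge is red (a red K_2) or all edges are blue (a blue K_k). And K_{27} coloured all-blue has no blue K_28, so R(2, 28) > 27. Hence R(2, 28) = 28.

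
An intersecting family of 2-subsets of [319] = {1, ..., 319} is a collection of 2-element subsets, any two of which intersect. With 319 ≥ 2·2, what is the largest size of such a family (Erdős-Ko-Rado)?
max |F| = C(318, 1) = 318

Erdős-Ko-Rado (1961): when n ≥ 2k, max |F| = C(n−1, k−1). The bound is attained by the star {A : i ∈ A} for any fixed i ∈ [n]. Here C(319−1, 2−1) = C(318, 1) = 318.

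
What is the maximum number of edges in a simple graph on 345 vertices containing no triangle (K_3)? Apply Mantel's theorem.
ex(345, K_3) = ⌊345^2/4⌋ = 29756

Mantel (1907): a triangle-free graph on n vertices has at most ⌊n^2/4⌋ edges, with equality for the complete bipartite graph K_{⌊n/2⌋, ⌈n/2⌉}. For n = 345: ⌊345^2/4⌋ = ⌊119025/4⌋ = 29756. The extremal graph is K_{172, 173}, which has 172·173 = 29756 edges.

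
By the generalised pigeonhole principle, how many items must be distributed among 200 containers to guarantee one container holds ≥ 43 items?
n = (43 − 1)·200 + 1 = 8401

By the generalised pigeonhole principle, to guarantee some box contains ≥ r objects we need more than (r − 1) · k objects total. Threshold: n = (r − 1) · k + 1. With r = 43 and k = 200: n = 42 · 200 + 1 = 8400 + 1 = 8401. For n = 8400 = 42 · 200, we can put exactly 42 objects in every box, avoiding 43 in any single one — so 8401 is tight.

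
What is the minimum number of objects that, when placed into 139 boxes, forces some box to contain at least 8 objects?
n = (8 − 1)·139 + 1 = 974

By the generalised pigeonhole principle, to guarantee some box contains ≥ r objects we need more than (r − 1) · k objects total. Threshold: n = (r − 1) · k + 1. With r = 8 and k = 139: n = 7 · 139 + 1 = 973 + 1 = 974. For n = 973 = 7 · 139, we can put exactly 7 objects in every box, avoiding 8 in any single one — so 974 is tight.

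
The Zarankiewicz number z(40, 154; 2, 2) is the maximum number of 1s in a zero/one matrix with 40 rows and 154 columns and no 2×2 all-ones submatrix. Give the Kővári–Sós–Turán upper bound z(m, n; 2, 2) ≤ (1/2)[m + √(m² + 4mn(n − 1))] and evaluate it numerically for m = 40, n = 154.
z(40, 154; 2, 2) ≤ (1/2)[40 + √(40² + 4·40·154·153)] = (1/2)[40 + √3771520] = 991.0201

Kővári–Sós–Turán: let r_1, ..., r_40 be the row sums and z = Σ r_i the total number of 1s. Each pair of columns can share at most one row with both entries 1 (else a 2×2 all-ones block appears), so Σ_i C(r_i, 2) ≤ C(154, 2) = 11781. By convexity Σ_i C(r_i, 2) ≥ 40·C(z/40, 2) = z(z − 40)/(2·40), giving z² − 40z − 40·154·153 ≤ 0 and hence z ≤ (1/2)[40 + √(1600 + 4·942480)] = (1/2)[40 + √3771520] ≈ (1/2)(40 + 1942.0402) = 991.0201.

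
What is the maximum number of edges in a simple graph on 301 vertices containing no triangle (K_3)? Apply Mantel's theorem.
ex(301, K_3) = ⌊301^2/4⌋ = 22650

Mantel (1907): a triangle-free graph on n vertices has at most ⌊n^2/4⌋ edges, with equality for the complete bipartite graph K_{⌊n/2⌋, ⌈n/2⌉}. For n = 301: ⌊301^2/4⌋ = ⌊90601/4⌋ = 22650. The extremal graph is K_{150, 151}, which has 150·151 = 22650 edges.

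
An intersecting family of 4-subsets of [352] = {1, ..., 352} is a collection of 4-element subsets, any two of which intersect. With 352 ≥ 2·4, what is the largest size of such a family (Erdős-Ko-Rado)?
max |F| = C(351, 3) = 7145775

The Erdős-Ko-Rado theorem states: for n ≥ 2k, an intersecting family of k-subsets of an n-element set has size at most C(n − 1, k − 1), with equality for 'star' families {A ⊆ [n] : |A| = k, i ∈ A} (fix an element i). For n = 352, k = 4: C(351, 3) = 7145775.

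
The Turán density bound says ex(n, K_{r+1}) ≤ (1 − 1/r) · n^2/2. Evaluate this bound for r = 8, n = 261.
Turán density bound = (7/8) · 261^2/2 = 476847/16 ≈ 29802.9375

Turán's theorem: ex(n, K_{r+1}) is achieved by the complete r-partite Turán graph T(n, r) with parts as balanced as possible, and is at most (1 − 1/r) · n^2/2. For r = 8, n = 261: the density bound is (7/8) · 68121/2 = 476847/16 ≈ 29802.9375. The integer-valued extremum is e(T(261, 8)) = 29802, which is strictly less than the density bound 476847/16 since 8 ∤ 261 (the parts of T(261, 8) cannot all be equal).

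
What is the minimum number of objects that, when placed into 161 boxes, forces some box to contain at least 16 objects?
n = (16 − 1)·161 + 1 = 2416

By the generalised pigeonhole principle, to guarantee some box contains ≥ r objects we need more than (r − 1) · k objects total. Threshold: n = (r − 1) · k + 1. With r = 16 and k = 161: n = 15 · 161 + 1 = 2415 + 1 = 2416. For n = 2415 = 15 · 161, we can put exactly 15 objects in every box, avoiding 16 in any single one — so 2416 is tight.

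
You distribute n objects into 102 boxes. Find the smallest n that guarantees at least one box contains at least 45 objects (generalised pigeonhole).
n = (45 − 1)·102 + 1 = 4489

By the generalised pigeonhole principle, to guarantee some box contains ≥ r objects we need more than (r − 1) · k objects total. Threshold: n = (r − 1) · k + 1. With r = 45 and k = 102: n = 44 · 102 + 1 = 4488 + 1 = 4489. For n = 4488 = 44 · 102, we can put exactly 44 objects in every box, avoiding 45 in any single one — so 4489 is tight.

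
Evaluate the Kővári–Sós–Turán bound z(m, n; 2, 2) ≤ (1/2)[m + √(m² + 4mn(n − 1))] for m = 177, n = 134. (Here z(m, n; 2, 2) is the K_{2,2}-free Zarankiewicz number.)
z(177, 134; 2, 2) ≤ (1/2)[177 + √(177² + 4·177·134·133)] = (1/2)[177 + √12649305] = 1866.7931

Kővári–Sós–Turán: let r_1, ..., r_177 be the row sums and z = Σ r_i the total number of 1s. Each pair of columns can share at most one row with both entries 1 (else a 2×2 all-ones block appears), so Σ_i C(r_i, 2) ≤ C(134, 2) = 8911. By convexity Σ_i C(r_i, 2) ≥ 177·C(z/177, 2) = z(z − 177)/(2·177), giving z² − 177z − 177·134·133 ≤ 0 and hence z ≤ (1/2)[177 + √(31329 + 4·3154494)] = (1/2)[177 + √12649305] ≈ (1/2)(177 + 3556.5861) = 1866.7931.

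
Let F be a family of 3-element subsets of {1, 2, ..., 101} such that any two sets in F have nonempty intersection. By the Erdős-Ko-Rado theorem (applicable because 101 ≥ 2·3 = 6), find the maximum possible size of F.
max |F| = C(100, 2) = 4950

Erdős-Ko-Rado (1961): when n ≥ 2k, max |F| = C(n−1, k−1). The bound is attained by the star {A : i ∈ A} for any fixed i ∈ [n]. Here C(101−1, 3−1) = C(100, 2) = 4950.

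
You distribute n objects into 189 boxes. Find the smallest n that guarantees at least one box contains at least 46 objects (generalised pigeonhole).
n = (46 − 1)·189 + 1 = 8506

By the generalised pigeonhole principle, to guarantee some box contains ≥ r objects we need more than (r − 1) · k objects total. Threshold: n = (r − 1) · k + 1. With r = 46 and k = 189: n = 45 · 189 + 1 = 8505 + 1 = 8506. For n = 8505 = 45 · 189, we can put exactly 45 objects in every box, avoiding 46 in any single one — so 8506 is tight.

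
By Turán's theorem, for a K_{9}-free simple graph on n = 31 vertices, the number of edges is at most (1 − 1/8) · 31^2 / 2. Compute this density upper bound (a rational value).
Turán density bound = (7/8) · 31^2/2 = 6727/16 ≈ 420.4375

Turán's theorem: ex(n, K_{r+1}) is achieved by the complete r-partite Turán graph T(n, r) with parts as balanced as possible, and is at most (1 − 1/r) · n^2/2. For r = 8, n = 31: the density bound is (7/8) · 961/2 = 6727/16 ≈ 420.4375. The integer-valued extremum is e(T(31, 8)) = 420, which is strictly less than the density bound 6727/16 since 8 ∤ 31 (the parts of T(31, 8) cannot all be equal).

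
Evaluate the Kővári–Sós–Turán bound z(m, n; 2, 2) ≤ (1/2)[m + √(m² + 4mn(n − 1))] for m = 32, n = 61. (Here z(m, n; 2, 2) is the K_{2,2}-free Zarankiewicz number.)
z(32, 61; 2, 2) ≤ (1/2)[32 + √(32² + 4·32·61·60)] = (1/2)[32 + √469504] = 358.6018

Kővári–Sós–Turán: let r_1, ..., r_32 be the row sums and z = Σ r_i the total number of 1s. Each pair of columns can share at most one row with both entries 1 (else a 2×2 all-ones block appears), so Σ_i C(r_i, 2) ≤ C(61, 2) = 1830. By convexity Σ_i C(r_i, 2) ≥ 32·C(z/32, 2) = z(z − 32)/(2·32), giving z² − 32z − 32·61·60 ≤ 0 and hence z ≤ (1/2)[32 + √(1024 + 4·117120)] = (1/2)[32 + √469504] ≈ (1/2)(32 + 685.2036) = 358.6018.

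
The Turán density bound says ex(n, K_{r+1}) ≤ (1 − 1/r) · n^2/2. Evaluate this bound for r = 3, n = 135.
Turán density bound = (2/3) · 135^2/2 = 6075

Turán's theorem: ex(n, K_{r+1}) is achieved by the complete r-partite Turán graph T(n, r) with parts as balanced as possible, and is at most (1 − 1/r) · n^2/2. For r = 3, n = 135: the density bound is (2/3) · 18225/2 = 6075. Since 3 ∣ 135, the Turán graph T(135, 3) has parts of equal size 45, and its edge count e(T(135, 3)) = 6075 attains the density bound exactly.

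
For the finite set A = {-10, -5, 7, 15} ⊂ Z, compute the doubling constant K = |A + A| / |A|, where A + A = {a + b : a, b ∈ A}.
K = |A + A| / |A| = 10/4 = 5/2

Enumerate A + A = {a + b : a, b ∈ A}. With |A| = 4, there are |A|^2 = 16 ordered sum pairs; collecting distinct values, A + A = {-20, -15, -10, -3, 2, 5, 10, 14, 22, 30}, so |A + A| = 10. Thus K = 10/4 = 5/2. For comparison, the minimum possible |A + A| over all 4-element sets is 2·4 − 1 = 7 (so min K = 7/4), attained only by arithmetic progressions.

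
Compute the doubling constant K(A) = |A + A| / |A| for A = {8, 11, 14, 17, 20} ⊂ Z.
K = |A + A| / |A| = 9/5

Enumerate A + A = {a + b : a, b ∈ A}. With |A| = 5, there are |A|^2 = 25 ordered sum pairs; collecting distinct values, A + A = {16, 19, 22, 25, 28, 31, 34, 37, 40}, so |A + A| = 9. Thus K = 9/5. Here |A + A| = 2|A| − 1 = 9, the minimum possible — so K = 9/5 is minimal, which holds iff A is an arithmetic progression.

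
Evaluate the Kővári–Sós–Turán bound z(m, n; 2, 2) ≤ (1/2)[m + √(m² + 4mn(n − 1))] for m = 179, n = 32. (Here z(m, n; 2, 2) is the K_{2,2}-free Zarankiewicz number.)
z(179, 32; 2, 2) ≤ (1/2)[179 + √(179² + 4·179·32·31)] = (1/2)[179 + √742313] = 520.2879

Kővári–Sós–Turán: let r_1, ..., r_179 be the row sums and z = Σ r_i the total number of 1s. Each pair of columns can share at most one row with both entries 1 (else a 2×2 all-ones block appears), so Σ_i C(r_i, 2) ≤ C(32, 2) = 496. By convexity Σ_i C(r_i, 2) ≥ 179·C(z/179, 2) = z(z − 179)/(2·179), giving z² − 179z − 179·32·31 ≤ 0 and hence z ≤ (1/2)[179 + √(32041 + 4·177568)] = (1/2)[179 + √742313] ≈ (1/2)(179 + 861.5759) = 520.2879.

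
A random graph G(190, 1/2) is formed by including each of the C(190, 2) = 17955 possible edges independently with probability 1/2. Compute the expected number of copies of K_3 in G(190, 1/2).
E[# K_3] = C(190, 3) · (1/2)^C(3, 2) = 1125180 / 2^3 = 281295/2 = 140647.5

For each 3-subset S of vertices (there are C(190, 3) = 1125180 such S), let X_S = 1 if S induces a K_3 (all C(3, 2) = 3 edges present). Then P(X_S = 1) = (1/2)^3 = 1/8. By linearity of expectation, E[# K_3] = C(190, 3) · (1/2)^3 = 1125180 / 8 = 281295/2 = 140647.5.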